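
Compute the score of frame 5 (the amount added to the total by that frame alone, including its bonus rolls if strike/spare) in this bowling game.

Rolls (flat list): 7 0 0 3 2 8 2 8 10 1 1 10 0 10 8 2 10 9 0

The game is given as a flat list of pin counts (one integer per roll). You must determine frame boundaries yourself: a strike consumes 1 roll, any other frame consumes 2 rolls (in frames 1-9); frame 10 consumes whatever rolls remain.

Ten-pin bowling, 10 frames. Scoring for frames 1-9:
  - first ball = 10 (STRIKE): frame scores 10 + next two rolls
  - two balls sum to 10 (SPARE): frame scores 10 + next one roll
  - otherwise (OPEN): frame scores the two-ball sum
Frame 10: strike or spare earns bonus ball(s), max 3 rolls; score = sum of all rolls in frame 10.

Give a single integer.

Answer: 12

Derivation:
Frame 1: OPEN (7+0=7). Cumulative: 7
Frame 2: OPEN (0+3=3). Cumulative: 10
Frame 3: SPARE (2+8=10). 10 + next roll (2) = 12. Cumulative: 22
Frame 4: SPARE (2+8=10). 10 + next roll (10) = 20. Cumulative: 42
Frame 5: STRIKE. 10 + next two rolls (1+1) = 12. Cumulative: 54
Frame 6: OPEN (1+1=2). Cumulative: 56
Frame 7: STRIKE. 10 + next two rolls (0+10) = 20. Cumulative: 76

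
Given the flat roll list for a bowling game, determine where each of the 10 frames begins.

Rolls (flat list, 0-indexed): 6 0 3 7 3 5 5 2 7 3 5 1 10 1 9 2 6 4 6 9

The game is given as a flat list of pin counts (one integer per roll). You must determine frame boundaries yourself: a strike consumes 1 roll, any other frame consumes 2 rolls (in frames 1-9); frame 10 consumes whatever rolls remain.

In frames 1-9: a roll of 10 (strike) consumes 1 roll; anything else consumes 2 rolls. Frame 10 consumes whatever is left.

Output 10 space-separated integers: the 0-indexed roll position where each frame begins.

Frame 1 starts at roll index 0: rolls=6,0 (sum=6), consumes 2 rolls
Frame 2 starts at roll index 2: rolls=3,7 (sum=10), consumes 2 rolls
Frame 3 starts at roll index 4: rolls=3,5 (sum=8), consumes 2 rolls
Frame 4 starts at roll index 6: rolls=5,2 (sum=7), consumes 2 rolls
Frame 5 starts at roll index 8: rolls=7,3 (sum=10), consumes 2 rolls
Frame 6 starts at roll index 10: rolls=5,1 (sum=6), consumes 2 rolls
Frame 7 starts at roll index 12: roll=10 (strike), consumes 1 roll
Frame 8 starts at roll index 13: rolls=1,9 (sum=10), consumes 2 rolls
Frame 9 starts at roll index 15: rolls=2,6 (sum=8), consumes 2 rolls
Frame 10 starts at roll index 17: 3 remaining rolls

Answer: 0 2 4 6 8 10 12 13 15 17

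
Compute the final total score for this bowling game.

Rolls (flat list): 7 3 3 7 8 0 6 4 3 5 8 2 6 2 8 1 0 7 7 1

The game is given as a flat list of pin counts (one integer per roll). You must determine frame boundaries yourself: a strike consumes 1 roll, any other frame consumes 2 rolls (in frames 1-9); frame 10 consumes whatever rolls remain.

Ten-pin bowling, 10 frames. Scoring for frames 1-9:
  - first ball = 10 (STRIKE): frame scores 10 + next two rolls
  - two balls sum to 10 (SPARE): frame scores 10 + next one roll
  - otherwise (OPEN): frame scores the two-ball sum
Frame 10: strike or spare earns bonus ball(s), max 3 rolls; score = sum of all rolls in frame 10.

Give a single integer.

Answer: 108

Derivation:
Frame 1: SPARE (7+3=10). 10 + next roll (3) = 13. Cumulative: 13
Frame 2: SPARE (3+7=10). 10 + next roll (8) = 18. Cumulative: 31
Frame 3: OPEN (8+0=8). Cumulative: 39
Frame 4: SPARE (6+4=10). 10 + next roll (3) = 13. Cumulative: 52
Frame 5: OPEN (3+5=8). Cumulative: 60
Frame 6: SPARE (8+2=10). 10 + next roll (6) = 16. Cumulative: 76
Frame 7: OPEN (6+2=8). Cumulative: 84
Frame 8: OPEN (8+1=9). Cumulative: 93
Frame 9: OPEN (0+7=7). Cumulative: 100
Frame 10: OPEN. Sum of all frame-10 rolls (7+1) = 8. Cumulative: 108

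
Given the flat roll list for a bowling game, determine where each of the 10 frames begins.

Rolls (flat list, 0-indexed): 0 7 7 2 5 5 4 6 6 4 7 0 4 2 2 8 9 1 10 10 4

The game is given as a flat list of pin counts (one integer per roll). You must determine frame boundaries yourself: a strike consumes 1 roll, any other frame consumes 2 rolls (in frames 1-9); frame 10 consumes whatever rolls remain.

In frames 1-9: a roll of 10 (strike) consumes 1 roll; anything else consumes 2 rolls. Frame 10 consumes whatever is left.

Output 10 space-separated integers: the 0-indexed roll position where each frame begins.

Frame 1 starts at roll index 0: rolls=0,7 (sum=7), consumes 2 rolls
Frame 2 starts at roll index 2: rolls=7,2 (sum=9), consumes 2 rolls
Frame 3 starts at roll index 4: rolls=5,5 (sum=10), consumes 2 rolls
Frame 4 starts at roll index 6: rolls=4,6 (sum=10), consumes 2 rolls
Frame 5 starts at roll index 8: rolls=6,4 (sum=10), consumes 2 rolls
Frame 6 starts at roll index 10: rolls=7,0 (sum=7), consumes 2 rolls
Frame 7 starts at roll index 12: rolls=4,2 (sum=6), consumes 2 rolls
Frame 8 starts at roll index 14: rolls=2,8 (sum=10), consumes 2 rolls
Frame 9 starts at roll index 16: rolls=9,1 (sum=10), consumes 2 rolls
Frame 10 starts at roll index 18: 3 remaining rolls

Answer: 0 2 4 6 8 10 12 14 16 18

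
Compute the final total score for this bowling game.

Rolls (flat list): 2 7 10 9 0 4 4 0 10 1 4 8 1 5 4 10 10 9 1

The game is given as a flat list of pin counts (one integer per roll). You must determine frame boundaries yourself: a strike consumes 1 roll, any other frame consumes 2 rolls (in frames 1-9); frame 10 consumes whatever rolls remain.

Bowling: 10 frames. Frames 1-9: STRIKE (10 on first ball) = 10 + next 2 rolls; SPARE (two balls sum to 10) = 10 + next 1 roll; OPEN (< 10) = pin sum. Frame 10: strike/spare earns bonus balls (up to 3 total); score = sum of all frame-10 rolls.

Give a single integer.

Answer: 128

Derivation:
Frame 1: OPEN (2+7=9). Cumulative: 9
Frame 2: STRIKE. 10 + next two rolls (9+0) = 19. Cumulative: 28
Frame 3: OPEN (9+0=9). Cumulative: 37
Frame 4: OPEN (4+4=8). Cumulative: 45
Frame 5: SPARE (0+10=10). 10 + next roll (1) = 11. Cumulative: 56
Frame 6: OPEN (1+4=5). Cumulative: 61
Frame 7: OPEN (8+1=9). Cumulative: 70
Frame 8: OPEN (5+4=9). Cumulative: 79
Frame 9: STRIKE. 10 + next two rolls (10+9) = 29. Cumulative: 108
Frame 10: STRIKE. Sum of all frame-10 rolls (10+9+1) = 20. Cumulative: 128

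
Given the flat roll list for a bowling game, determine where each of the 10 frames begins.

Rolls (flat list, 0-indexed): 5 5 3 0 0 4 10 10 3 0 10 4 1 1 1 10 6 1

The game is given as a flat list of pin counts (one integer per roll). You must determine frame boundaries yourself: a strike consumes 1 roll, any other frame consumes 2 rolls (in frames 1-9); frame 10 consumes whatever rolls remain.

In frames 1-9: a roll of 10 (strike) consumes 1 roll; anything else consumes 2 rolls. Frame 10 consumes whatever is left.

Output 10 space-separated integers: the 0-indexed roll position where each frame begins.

Answer: 0 2 4 6 7 8 10 11 13 15

Derivation:
Frame 1 starts at roll index 0: rolls=5,5 (sum=10), consumes 2 rolls
Frame 2 starts at roll index 2: rolls=3,0 (sum=3), consumes 2 rolls
Frame 3 starts at roll index 4: rolls=0,4 (sum=4), consumes 2 rolls
Frame 4 starts at roll index 6: roll=10 (strike), consumes 1 roll
Frame 5 starts at roll index 7: roll=10 (strike), consumes 1 roll
Frame 6 starts at roll index 8: rolls=3,0 (sum=3), consumes 2 rolls
Frame 7 starts at roll index 10: roll=10 (strike), consumes 1 roll
Frame 8 starts at roll index 11: rolls=4,1 (sum=5), consumes 2 rolls
Frame 9 starts at roll index 13: rolls=1,1 (sum=2), consumes 2 rolls
Frame 10 starts at roll index 15: 3 remaining rolls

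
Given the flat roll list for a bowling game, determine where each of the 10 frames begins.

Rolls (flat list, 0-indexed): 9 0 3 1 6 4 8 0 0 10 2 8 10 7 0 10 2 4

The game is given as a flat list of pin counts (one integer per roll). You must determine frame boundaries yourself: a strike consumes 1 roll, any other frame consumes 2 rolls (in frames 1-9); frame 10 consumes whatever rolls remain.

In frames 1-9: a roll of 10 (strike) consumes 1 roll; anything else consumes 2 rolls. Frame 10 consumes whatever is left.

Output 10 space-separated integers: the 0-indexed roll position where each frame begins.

Answer: 0 2 4 6 8 10 12 13 15 16

Derivation:
Frame 1 starts at roll index 0: rolls=9,0 (sum=9), consumes 2 rolls
Frame 2 starts at roll index 2: rolls=3,1 (sum=4), consumes 2 rolls
Frame 3 starts at roll index 4: rolls=6,4 (sum=10), consumes 2 rolls
Frame 4 starts at roll index 6: rolls=8,0 (sum=8), consumes 2 rolls
Frame 5 starts at roll index 8: rolls=0,10 (sum=10), consumes 2 rolls
Frame 6 starts at roll index 10: rolls=2,8 (sum=10), consumes 2 rolls
Frame 7 starts at roll index 12: roll=10 (strike), consumes 1 roll
Frame 8 starts at roll index 13: rolls=7,0 (sum=7), consumes 2 rolls
Frame 9 starts at roll index 15: roll=10 (strike), consumes 1 roll
Frame 10 starts at roll index 16: 2 remaining rolls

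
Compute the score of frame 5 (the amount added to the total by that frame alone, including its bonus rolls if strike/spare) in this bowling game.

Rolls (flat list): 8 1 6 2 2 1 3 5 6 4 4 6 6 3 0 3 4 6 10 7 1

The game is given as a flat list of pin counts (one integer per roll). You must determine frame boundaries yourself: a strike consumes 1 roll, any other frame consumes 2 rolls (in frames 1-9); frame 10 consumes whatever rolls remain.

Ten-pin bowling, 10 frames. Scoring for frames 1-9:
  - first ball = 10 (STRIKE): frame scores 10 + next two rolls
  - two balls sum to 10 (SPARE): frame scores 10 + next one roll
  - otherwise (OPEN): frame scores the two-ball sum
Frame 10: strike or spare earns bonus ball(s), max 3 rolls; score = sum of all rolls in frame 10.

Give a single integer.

Frame 1: OPEN (8+1=9). Cumulative: 9
Frame 2: OPEN (6+2=8). Cumulative: 17
Frame 3: OPEN (2+1=3). Cumulative: 20
Frame 4: OPEN (3+5=8). Cumulative: 28
Frame 5: SPARE (6+4=10). 10 + next roll (4) = 14. Cumulative: 42
Frame 6: SPARE (4+6=10). 10 + next roll (6) = 16. Cumulative: 58
Frame 7: OPEN (6+3=9). Cumulative: 67

Answer: 14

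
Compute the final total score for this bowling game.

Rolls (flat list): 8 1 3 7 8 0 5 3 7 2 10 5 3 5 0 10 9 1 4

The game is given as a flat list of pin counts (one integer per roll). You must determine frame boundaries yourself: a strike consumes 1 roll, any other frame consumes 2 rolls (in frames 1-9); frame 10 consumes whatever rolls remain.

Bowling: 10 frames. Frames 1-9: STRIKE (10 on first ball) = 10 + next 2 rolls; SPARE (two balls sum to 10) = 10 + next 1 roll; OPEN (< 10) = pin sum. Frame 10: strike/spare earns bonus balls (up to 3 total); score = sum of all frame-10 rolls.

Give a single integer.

Frame 1: OPEN (8+1=9). Cumulative: 9
Frame 2: SPARE (3+7=10). 10 + next roll (8) = 18. Cumulative: 27
Frame 3: OPEN (8+0=8). Cumulative: 35
Frame 4: OPEN (5+3=8). Cumulative: 43
Frame 5: OPEN (7+2=9). Cumulative: 52
Frame 6: STRIKE. 10 + next two rolls (5+3) = 18. Cumulative: 70
Frame 7: OPEN (5+3=8). Cumulative: 78
Frame 8: OPEN (5+0=5). Cumulative: 83
Frame 9: STRIKE. 10 + next two rolls (9+1) = 20. Cumulative: 103
Frame 10: SPARE. Sum of all frame-10 rolls (9+1+4) = 14. Cumulative: 117

Answer: 117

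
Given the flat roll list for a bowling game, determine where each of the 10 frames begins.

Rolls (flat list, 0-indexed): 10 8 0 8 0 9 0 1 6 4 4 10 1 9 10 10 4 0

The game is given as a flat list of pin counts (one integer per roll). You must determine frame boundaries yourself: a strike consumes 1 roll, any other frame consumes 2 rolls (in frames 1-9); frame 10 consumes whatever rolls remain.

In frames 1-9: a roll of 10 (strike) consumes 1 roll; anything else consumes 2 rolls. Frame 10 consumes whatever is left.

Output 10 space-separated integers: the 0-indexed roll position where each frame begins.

Answer: 0 1 3 5 7 9 11 12 14 15

Derivation:
Frame 1 starts at roll index 0: roll=10 (strike), consumes 1 roll
Frame 2 starts at roll index 1: rolls=8,0 (sum=8), consumes 2 rolls
Frame 3 starts at roll index 3: rolls=8,0 (sum=8), consumes 2 rolls
Frame 4 starts at roll index 5: rolls=9,0 (sum=9), consumes 2 rolls
Frame 5 starts at roll index 7: rolls=1,6 (sum=7), consumes 2 rolls
Frame 6 starts at roll index 9: rolls=4,4 (sum=8), consumes 2 rolls
Frame 7 starts at roll index 11: roll=10 (strike), consumes 1 roll
Frame 8 starts at roll index 12: rolls=1,9 (sum=10), consumes 2 rolls
Frame 9 starts at roll index 14: roll=10 (strike), consumes 1 roll
Frame 10 starts at roll index 15: 3 remaining rolls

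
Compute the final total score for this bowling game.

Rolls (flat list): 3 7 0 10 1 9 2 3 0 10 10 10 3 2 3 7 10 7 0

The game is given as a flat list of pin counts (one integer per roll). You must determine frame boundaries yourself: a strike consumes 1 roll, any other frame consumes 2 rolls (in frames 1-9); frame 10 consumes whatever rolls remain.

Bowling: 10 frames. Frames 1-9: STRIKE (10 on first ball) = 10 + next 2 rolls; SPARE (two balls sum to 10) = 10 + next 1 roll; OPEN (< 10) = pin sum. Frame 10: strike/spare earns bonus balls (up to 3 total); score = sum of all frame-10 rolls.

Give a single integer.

Frame 1: SPARE (3+7=10). 10 + next roll (0) = 10. Cumulative: 10
Frame 2: SPARE (0+10=10). 10 + next roll (1) = 11. Cumulative: 21
Frame 3: SPARE (1+9=10). 10 + next roll (2) = 12. Cumulative: 33
Frame 4: OPEN (2+3=5). Cumulative: 38
Frame 5: SPARE (0+10=10). 10 + next roll (10) = 20. Cumulative: 58
Frame 6: STRIKE. 10 + next two rolls (10+3) = 23. Cumulative: 81
Frame 7: STRIKE. 10 + next two rolls (3+2) = 15. Cumulative: 96
Frame 8: OPEN (3+2=5). Cumulative: 101
Frame 9: SPARE (3+7=10). 10 + next roll (10) = 20. Cumulative: 121
Frame 10: STRIKE. Sum of all frame-10 rolls (10+7+0) = 17. Cumulative: 138

Answer: 138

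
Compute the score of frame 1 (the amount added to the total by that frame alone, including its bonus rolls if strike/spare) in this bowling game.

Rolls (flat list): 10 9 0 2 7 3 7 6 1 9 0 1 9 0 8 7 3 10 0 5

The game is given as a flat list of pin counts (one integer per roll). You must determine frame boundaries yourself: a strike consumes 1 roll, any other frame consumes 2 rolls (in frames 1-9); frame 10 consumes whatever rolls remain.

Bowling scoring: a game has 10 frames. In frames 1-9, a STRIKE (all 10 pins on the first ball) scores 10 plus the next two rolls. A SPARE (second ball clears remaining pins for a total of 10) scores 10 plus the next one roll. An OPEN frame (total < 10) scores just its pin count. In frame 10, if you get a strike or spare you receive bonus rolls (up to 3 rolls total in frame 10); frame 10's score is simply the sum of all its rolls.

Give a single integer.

Frame 1: STRIKE. 10 + next two rolls (9+0) = 19. Cumulative: 19
Frame 2: OPEN (9+0=9). Cumulative: 28
Frame 3: OPEN (2+7=9). Cumulative: 37

Answer: 19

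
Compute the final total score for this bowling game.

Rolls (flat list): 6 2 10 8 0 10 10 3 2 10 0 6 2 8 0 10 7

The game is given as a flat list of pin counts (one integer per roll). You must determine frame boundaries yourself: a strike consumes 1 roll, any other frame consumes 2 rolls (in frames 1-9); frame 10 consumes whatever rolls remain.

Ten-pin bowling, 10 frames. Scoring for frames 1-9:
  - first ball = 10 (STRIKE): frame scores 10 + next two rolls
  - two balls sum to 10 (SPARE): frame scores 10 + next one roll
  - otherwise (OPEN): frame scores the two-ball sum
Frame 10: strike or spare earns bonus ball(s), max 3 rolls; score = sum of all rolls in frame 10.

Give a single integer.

Answer: 126

Derivation:
Frame 1: OPEN (6+2=8). Cumulative: 8
Frame 2: STRIKE. 10 + next two rolls (8+0) = 18. Cumulative: 26
Frame 3: OPEN (8+0=8). Cumulative: 34
Frame 4: STRIKE. 10 + next two rolls (10+3) = 23. Cumulative: 57
Frame 5: STRIKE. 10 + next two rolls (3+2) = 15. Cumulative: 72
Frame 6: OPEN (3+2=5). Cumulative: 77
Frame 7: STRIKE. 10 + next two rolls (0+6) = 16. Cumulative: 93
Frame 8: OPEN (0+6=6). Cumulative: 99
Frame 9: SPARE (2+8=10). 10 + next roll (0) = 10. Cumulative: 109
Frame 10: SPARE. Sum of all frame-10 rolls (0+10+7) = 17. Cumulative: 126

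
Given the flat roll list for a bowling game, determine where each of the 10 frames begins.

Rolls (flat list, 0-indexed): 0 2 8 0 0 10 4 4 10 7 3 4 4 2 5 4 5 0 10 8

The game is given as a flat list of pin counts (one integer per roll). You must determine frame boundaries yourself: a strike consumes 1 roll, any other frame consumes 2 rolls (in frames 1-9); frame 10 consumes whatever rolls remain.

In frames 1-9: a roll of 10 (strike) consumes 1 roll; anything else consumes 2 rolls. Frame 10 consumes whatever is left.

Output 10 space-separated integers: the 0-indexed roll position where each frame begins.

Answer: 0 2 4 6 8 9 11 13 15 17

Derivation:
Frame 1 starts at roll index 0: rolls=0,2 (sum=2), consumes 2 rolls
Frame 2 starts at roll index 2: rolls=8,0 (sum=8), consumes 2 rolls
Frame 3 starts at roll index 4: rolls=0,10 (sum=10), consumes 2 rolls
Frame 4 starts at roll index 6: rolls=4,4 (sum=8), consumes 2 rolls
Frame 5 starts at roll index 8: roll=10 (strike), consumes 1 roll
Frame 6 starts at roll index 9: rolls=7,3 (sum=10), consumes 2 rolls
Frame 7 starts at roll index 11: rolls=4,4 (sum=8), consumes 2 rolls
Frame 8 starts at roll index 13: rolls=2,5 (sum=7), consumes 2 rolls
Frame 9 starts at roll index 15: rolls=4,5 (sum=9), consumes 2 rolls
Frame 10 starts at roll index 17: 3 remaining rolls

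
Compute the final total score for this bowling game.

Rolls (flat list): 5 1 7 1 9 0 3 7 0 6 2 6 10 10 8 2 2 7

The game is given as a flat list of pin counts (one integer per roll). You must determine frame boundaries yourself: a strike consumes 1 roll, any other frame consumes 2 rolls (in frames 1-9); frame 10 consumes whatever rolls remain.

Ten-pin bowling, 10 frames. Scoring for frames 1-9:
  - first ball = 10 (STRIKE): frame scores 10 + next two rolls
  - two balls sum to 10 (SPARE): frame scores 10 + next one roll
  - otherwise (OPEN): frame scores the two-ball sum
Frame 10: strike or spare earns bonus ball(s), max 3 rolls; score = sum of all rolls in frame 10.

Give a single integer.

Frame 1: OPEN (5+1=6). Cumulative: 6
Frame 2: OPEN (7+1=8). Cumulative: 14
Frame 3: OPEN (9+0=9). Cumulative: 23
Frame 4: SPARE (3+7=10). 10 + next roll (0) = 10. Cumulative: 33
Frame 5: OPEN (0+6=6). Cumulative: 39
Frame 6: OPEN (2+6=8). Cumulative: 47
Frame 7: STRIKE. 10 + next two rolls (10+8) = 28. Cumulative: 75
Frame 8: STRIKE. 10 + next two rolls (8+2) = 20. Cumulative: 95
Frame 9: SPARE (8+2=10). 10 + next roll (2) = 12. Cumulative: 107
Frame 10: OPEN. Sum of all frame-10 rolls (2+7) = 9. Cumulative: 116

Answer: 116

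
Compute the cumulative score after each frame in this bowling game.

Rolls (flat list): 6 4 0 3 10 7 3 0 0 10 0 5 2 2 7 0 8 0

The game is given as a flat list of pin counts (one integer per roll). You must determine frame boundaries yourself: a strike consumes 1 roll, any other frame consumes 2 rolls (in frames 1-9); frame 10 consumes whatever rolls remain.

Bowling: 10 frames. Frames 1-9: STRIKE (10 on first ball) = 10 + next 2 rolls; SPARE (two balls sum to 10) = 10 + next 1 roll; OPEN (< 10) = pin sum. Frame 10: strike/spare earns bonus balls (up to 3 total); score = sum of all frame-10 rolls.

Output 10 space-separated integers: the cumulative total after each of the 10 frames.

Answer: 10 13 33 43 43 58 63 67 74 82

Derivation:
Frame 1: SPARE (6+4=10). 10 + next roll (0) = 10. Cumulative: 10
Frame 2: OPEN (0+3=3). Cumulative: 13
Frame 3: STRIKE. 10 + next two rolls (7+3) = 20. Cumulative: 33
Frame 4: SPARE (7+3=10). 10 + next roll (0) = 10. Cumulative: 43
Frame 5: OPEN (0+0=0). Cumulative: 43
Frame 6: STRIKE. 10 + next two rolls (0+5) = 15. Cumulative: 58
Frame 7: OPEN (0+5=5). Cumulative: 63
Frame 8: OPEN (2+2=4). Cumulative: 67
Frame 9: OPEN (7+0=7). Cumulative: 74
Frame 10: OPEN. Sum of all frame-10 rolls (8+0) = 8. Cumulative: 82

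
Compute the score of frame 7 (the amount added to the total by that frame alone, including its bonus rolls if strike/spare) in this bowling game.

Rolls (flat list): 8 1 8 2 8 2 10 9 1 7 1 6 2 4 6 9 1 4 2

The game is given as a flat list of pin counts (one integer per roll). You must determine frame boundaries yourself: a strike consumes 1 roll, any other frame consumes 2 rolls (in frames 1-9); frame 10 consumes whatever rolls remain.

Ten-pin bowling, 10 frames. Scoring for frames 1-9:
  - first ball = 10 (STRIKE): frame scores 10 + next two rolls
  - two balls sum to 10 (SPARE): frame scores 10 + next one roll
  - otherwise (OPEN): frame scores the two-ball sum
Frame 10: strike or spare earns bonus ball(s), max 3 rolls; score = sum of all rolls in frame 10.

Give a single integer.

Answer: 8

Derivation:
Frame 1: OPEN (8+1=9). Cumulative: 9
Frame 2: SPARE (8+2=10). 10 + next roll (8) = 18. Cumulative: 27
Frame 3: SPARE (8+2=10). 10 + next roll (10) = 20. Cumulative: 47
Frame 4: STRIKE. 10 + next two rolls (9+1) = 20. Cumulative: 67
Frame 5: SPARE (9+1=10). 10 + next roll (7) = 17. Cumulative: 84
Frame 6: OPEN (7+1=8). Cumulative: 92
Frame 7: OPEN (6+2=8). Cumulative: 100
Frame 8: SPARE (4+6=10). 10 + next roll (9) = 19. Cumulative: 119
Frame 9: SPARE (9+1=10). 10 + next roll (4) = 14. Cumulative: 133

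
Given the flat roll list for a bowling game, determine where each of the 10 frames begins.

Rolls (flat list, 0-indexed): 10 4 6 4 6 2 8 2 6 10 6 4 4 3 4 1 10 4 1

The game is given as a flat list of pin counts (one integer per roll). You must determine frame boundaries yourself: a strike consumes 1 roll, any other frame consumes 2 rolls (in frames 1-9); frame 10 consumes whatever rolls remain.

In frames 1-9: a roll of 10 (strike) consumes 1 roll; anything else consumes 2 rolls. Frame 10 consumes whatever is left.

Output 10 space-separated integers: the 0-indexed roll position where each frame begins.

Answer: 0 1 3 5 7 9 10 12 14 16

Derivation:
Frame 1 starts at roll index 0: roll=10 (strike), consumes 1 roll
Frame 2 starts at roll index 1: rolls=4,6 (sum=10), consumes 2 rolls
Frame 3 starts at roll index 3: rolls=4,6 (sum=10), consumes 2 rolls
Frame 4 starts at roll index 5: rolls=2,8 (sum=10), consumes 2 rolls
Frame 5 starts at roll index 7: rolls=2,6 (sum=8), consumes 2 rolls
Frame 6 starts at roll index 9: roll=10 (strike), consumes 1 roll
Frame 7 starts at roll index 10: rolls=6,4 (sum=10), consumes 2 rolls
Frame 8 starts at roll index 12: rolls=4,3 (sum=7), consumes 2 rolls
Frame 9 starts at roll index 14: rolls=4,1 (sum=5), consumes 2 rolls
Frame 10 starts at roll index 16: 3 remaining rolls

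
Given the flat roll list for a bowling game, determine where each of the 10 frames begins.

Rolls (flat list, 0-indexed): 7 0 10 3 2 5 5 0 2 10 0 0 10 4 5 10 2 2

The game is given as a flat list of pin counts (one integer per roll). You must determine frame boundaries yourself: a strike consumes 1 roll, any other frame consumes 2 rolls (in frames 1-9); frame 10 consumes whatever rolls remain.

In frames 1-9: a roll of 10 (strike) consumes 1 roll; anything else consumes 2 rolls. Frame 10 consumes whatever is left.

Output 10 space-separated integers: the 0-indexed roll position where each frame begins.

Frame 1 starts at roll index 0: rolls=7,0 (sum=7), consumes 2 rolls
Frame 2 starts at roll index 2: roll=10 (strike), consumes 1 roll
Frame 3 starts at roll index 3: rolls=3,2 (sum=5), consumes 2 rolls
Frame 4 starts at roll index 5: rolls=5,5 (sum=10), consumes 2 rolls
Frame 5 starts at roll index 7: rolls=0,2 (sum=2), consumes 2 rolls
Frame 6 starts at roll index 9: roll=10 (strike), consumes 1 roll
Frame 7 starts at roll index 10: rolls=0,0 (sum=0), consumes 2 rolls
Frame 8 starts at roll index 12: roll=10 (strike), consumes 1 roll
Frame 9 starts at roll index 13: rolls=4,5 (sum=9), consumes 2 rolls
Frame 10 starts at roll index 15: 3 remaining rolls

Answer: 0 2 3 5 7 9 10 12 13 15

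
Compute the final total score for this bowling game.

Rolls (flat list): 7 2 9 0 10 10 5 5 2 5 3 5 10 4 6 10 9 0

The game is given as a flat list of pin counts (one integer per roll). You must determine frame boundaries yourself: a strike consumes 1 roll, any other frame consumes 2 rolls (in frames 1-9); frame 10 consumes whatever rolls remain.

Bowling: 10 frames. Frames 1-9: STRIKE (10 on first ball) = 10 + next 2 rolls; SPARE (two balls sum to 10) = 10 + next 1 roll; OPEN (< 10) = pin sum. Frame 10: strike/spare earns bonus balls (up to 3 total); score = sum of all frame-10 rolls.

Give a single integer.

Answer: 149

Derivation:
Frame 1: OPEN (7+2=9). Cumulative: 9
Frame 2: OPEN (9+0=9). Cumulative: 18
Frame 3: STRIKE. 10 + next two rolls (10+5) = 25. Cumulative: 43
Frame 4: STRIKE. 10 + next two rolls (5+5) = 20. Cumulative: 63
Frame 5: SPARE (5+5=10). 10 + next roll (2) = 12. Cumulative: 75
Frame 6: OPEN (2+5=7). Cumulative: 82
Frame 7: OPEN (3+5=8). Cumulative: 90
Frame 8: STRIKE. 10 + next two rolls (4+6) = 20. Cumulative: 110
Frame 9: SPARE (4+6=10). 10 + next roll (10) = 20. Cumulative: 130
Frame 10: STRIKE. Sum of all frame-10 rolls (10+9+0) = 19. Cumulative: 149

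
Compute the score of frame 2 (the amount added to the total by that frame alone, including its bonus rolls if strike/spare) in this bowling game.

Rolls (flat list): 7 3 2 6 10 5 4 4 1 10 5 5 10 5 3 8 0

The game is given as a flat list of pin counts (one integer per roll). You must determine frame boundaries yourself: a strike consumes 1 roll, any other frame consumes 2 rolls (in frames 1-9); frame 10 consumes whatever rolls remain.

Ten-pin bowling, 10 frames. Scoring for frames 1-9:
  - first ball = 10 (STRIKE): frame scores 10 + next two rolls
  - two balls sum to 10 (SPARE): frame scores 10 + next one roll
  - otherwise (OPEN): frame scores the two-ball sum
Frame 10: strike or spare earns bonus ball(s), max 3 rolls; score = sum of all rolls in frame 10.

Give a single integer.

Answer: 8

Derivation:
Frame 1: SPARE (7+3=10). 10 + next roll (2) = 12. Cumulative: 12
Frame 2: OPEN (2+6=8). Cumulative: 20
Frame 3: STRIKE. 10 + next two rolls (5+4) = 19. Cumulative: 39
Frame 4: OPEN (5+4=9). Cumulative: 48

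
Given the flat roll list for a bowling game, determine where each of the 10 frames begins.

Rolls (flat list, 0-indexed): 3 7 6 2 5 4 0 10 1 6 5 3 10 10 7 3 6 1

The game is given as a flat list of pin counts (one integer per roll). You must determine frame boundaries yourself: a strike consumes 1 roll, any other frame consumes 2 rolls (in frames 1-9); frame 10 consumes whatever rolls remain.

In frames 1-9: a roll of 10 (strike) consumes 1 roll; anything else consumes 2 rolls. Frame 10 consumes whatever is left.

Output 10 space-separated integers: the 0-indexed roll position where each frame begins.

Frame 1 starts at roll index 0: rolls=3,7 (sum=10), consumes 2 rolls
Frame 2 starts at roll index 2: rolls=6,2 (sum=8), consumes 2 rolls
Frame 3 starts at roll index 4: rolls=5,4 (sum=9), consumes 2 rolls
Frame 4 starts at roll index 6: rolls=0,10 (sum=10), consumes 2 rolls
Frame 5 starts at roll index 8: rolls=1,6 (sum=7), consumes 2 rolls
Frame 6 starts at roll index 10: rolls=5,3 (sum=8), consumes 2 rolls
Frame 7 starts at roll index 12: roll=10 (strike), consumes 1 roll
Frame 8 starts at roll index 13: roll=10 (strike), consumes 1 roll
Frame 9 starts at roll index 14: rolls=7,3 (sum=10), consumes 2 rolls
Frame 10 starts at roll index 16: 2 remaining rolls

Answer: 0 2 4 6 8 10 12 13 14 16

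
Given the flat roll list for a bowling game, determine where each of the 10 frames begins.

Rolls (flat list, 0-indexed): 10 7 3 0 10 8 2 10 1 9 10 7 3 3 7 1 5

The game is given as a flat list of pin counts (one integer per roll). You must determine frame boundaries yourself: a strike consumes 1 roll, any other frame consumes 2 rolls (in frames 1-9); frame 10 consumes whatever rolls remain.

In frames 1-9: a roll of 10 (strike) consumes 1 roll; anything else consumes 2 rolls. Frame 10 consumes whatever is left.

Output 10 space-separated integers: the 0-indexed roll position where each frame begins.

Answer: 0 1 3 5 7 8 10 11 13 15

Derivation:
Frame 1 starts at roll index 0: roll=10 (strike), consumes 1 roll
Frame 2 starts at roll index 1: rolls=7,3 (sum=10), consumes 2 rolls
Frame 3 starts at roll index 3: rolls=0,10 (sum=10), consumes 2 rolls
Frame 4 starts at roll index 5: rolls=8,2 (sum=10), consumes 2 rolls
Frame 5 starts at roll index 7: roll=10 (strike), consumes 1 roll
Frame 6 starts at roll index 8: rolls=1,9 (sum=10), consumes 2 rolls
Frame 7 starts at roll index 10: roll=10 (strike), consumes 1 roll
Frame 8 starts at roll index 11: rolls=7,3 (sum=10), consumes 2 rolls
Frame 9 starts at roll index 13: rolls=3,7 (sum=10), consumes 2 rolls
Frame 10 starts at roll index 15: 2 remaining rolls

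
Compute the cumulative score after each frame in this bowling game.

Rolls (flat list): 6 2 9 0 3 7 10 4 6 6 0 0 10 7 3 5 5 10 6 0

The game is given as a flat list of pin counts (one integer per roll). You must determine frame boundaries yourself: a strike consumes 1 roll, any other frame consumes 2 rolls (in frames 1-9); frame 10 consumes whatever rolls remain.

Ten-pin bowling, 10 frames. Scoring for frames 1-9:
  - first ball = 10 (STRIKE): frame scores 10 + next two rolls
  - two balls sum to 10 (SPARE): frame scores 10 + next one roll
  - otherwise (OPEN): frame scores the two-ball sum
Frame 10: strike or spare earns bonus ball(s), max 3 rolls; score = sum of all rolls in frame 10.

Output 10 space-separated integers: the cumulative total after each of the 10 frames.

Answer: 8 17 37 57 73 79 96 111 131 147

Derivation:
Frame 1: OPEN (6+2=8). Cumulative: 8
Frame 2: OPEN (9+0=9). Cumulative: 17
Frame 3: SPARE (3+7=10). 10 + next roll (10) = 20. Cumulative: 37
Frame 4: STRIKE. 10 + next two rolls (4+6) = 20. Cumulative: 57
Frame 5: SPARE (4+6=10). 10 + next roll (6) = 16. Cumulative: 73
Frame 6: OPEN (6+0=6). Cumulative: 79
Frame 7: SPARE (0+10=10). 10 + next roll (7) = 17. Cumulative: 96
Frame 8: SPARE (7+3=10). 10 + next roll (5) = 15. Cumulative: 111
Frame 9: SPARE (5+5=10). 10 + next roll (10) = 20. Cumulative: 131
Frame 10: STRIKE. Sum of all frame-10 rolls (10+6+0) = 16. Cumulative: 147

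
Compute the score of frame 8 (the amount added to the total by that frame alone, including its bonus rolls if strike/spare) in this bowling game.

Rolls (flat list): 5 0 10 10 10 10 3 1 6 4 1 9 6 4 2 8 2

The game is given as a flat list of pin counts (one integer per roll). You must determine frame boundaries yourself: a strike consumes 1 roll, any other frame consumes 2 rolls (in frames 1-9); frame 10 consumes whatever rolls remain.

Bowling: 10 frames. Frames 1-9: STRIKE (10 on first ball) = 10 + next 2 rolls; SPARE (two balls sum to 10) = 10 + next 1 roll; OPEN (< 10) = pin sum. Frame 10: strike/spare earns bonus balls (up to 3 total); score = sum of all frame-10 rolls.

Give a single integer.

Frame 1: OPEN (5+0=5). Cumulative: 5
Frame 2: STRIKE. 10 + next two rolls (10+10) = 30. Cumulative: 35
Frame 3: STRIKE. 10 + next two rolls (10+10) = 30. Cumulative: 65
Frame 4: STRIKE. 10 + next two rolls (10+3) = 23. Cumulative: 88
Frame 5: STRIKE. 10 + next two rolls (3+1) = 14. Cumulative: 102
Frame 6: OPEN (3+1=4). Cumulative: 106
Frame 7: SPARE (6+4=10). 10 + next roll (1) = 11. Cumulative: 117
Frame 8: SPARE (1+9=10). 10 + next roll (6) = 16. Cumulative: 133
Frame 9: SPARE (6+4=10). 10 + next roll (2) = 12. Cumulative: 145
Frame 10: SPARE. Sum of all frame-10 rolls (2+8+2) = 12. Cumulative: 157

Answer: 16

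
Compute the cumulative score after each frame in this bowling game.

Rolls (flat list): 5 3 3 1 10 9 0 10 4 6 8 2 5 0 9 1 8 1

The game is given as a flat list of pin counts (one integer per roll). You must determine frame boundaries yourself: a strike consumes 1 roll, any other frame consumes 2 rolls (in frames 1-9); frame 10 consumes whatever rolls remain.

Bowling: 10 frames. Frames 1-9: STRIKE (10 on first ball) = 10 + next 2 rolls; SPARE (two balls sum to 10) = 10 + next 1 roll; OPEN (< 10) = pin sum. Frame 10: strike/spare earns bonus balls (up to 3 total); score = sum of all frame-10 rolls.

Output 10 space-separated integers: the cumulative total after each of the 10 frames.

Frame 1: OPEN (5+3=8). Cumulative: 8
Frame 2: OPEN (3+1=4). Cumulative: 12
Frame 3: STRIKE. 10 + next two rolls (9+0) = 19. Cumulative: 31
Frame 4: OPEN (9+0=9). Cumulative: 40
Frame 5: STRIKE. 10 + next two rolls (4+6) = 20. Cumulative: 60
Frame 6: SPARE (4+6=10). 10 + next roll (8) = 18. Cumulative: 78
Frame 7: SPARE (8+2=10). 10 + next roll (5) = 15. Cumulative: 93
Frame 8: OPEN (5+0=5). Cumulative: 98
Frame 9: SPARE (9+1=10). 10 + next roll (8) = 18. Cumulative: 116
Frame 10: OPEN. Sum of all frame-10 rolls (8+1) = 9. Cumulative: 125

Answer: 8 12 31 40 60 78 93 98 116 125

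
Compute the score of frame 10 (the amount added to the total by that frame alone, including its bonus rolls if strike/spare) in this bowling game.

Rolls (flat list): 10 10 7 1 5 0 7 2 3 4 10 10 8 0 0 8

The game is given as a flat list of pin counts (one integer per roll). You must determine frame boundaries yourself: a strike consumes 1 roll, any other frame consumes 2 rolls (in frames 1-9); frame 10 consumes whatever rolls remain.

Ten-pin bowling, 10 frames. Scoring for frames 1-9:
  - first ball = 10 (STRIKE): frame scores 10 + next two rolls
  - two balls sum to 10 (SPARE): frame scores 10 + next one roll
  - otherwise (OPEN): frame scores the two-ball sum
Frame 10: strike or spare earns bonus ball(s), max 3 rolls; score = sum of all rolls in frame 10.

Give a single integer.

Frame 1: STRIKE. 10 + next two rolls (10+7) = 27. Cumulative: 27
Frame 2: STRIKE. 10 + next two rolls (7+1) = 18. Cumulative: 45
Frame 3: OPEN (7+1=8). Cumulative: 53
Frame 4: OPEN (5+0=5). Cumulative: 58
Frame 5: OPEN (7+2=9). Cumulative: 67
Frame 6: OPEN (3+4=7). Cumulative: 74
Frame 7: STRIKE. 10 + next two rolls (10+8) = 28. Cumulative: 102
Frame 8: STRIKE. 10 + next two rolls (8+0) = 18. Cumulative: 120
Frame 9: OPEN (8+0=8). Cumulative: 128
Frame 10: OPEN. Sum of all frame-10 rolls (0+8) = 8. Cumulative: 136

Answer: 8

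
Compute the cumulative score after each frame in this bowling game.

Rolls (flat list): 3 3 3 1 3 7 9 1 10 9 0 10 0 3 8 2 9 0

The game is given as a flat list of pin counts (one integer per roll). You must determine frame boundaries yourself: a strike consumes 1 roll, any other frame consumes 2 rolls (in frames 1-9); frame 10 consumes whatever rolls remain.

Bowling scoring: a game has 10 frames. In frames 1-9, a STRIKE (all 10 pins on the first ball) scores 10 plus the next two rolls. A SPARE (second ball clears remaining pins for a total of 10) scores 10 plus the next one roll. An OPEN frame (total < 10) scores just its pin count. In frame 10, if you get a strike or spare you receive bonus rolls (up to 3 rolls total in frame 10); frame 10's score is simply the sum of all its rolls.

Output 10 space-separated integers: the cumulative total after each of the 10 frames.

Frame 1: OPEN (3+3=6). Cumulative: 6
Frame 2: OPEN (3+1=4). Cumulative: 10
Frame 3: SPARE (3+7=10). 10 + next roll (9) = 19. Cumulative: 29
Frame 4: SPARE (9+1=10). 10 + next roll (10) = 20. Cumulative: 49
Frame 5: STRIKE. 10 + next two rolls (9+0) = 19. Cumulative: 68
Frame 6: OPEN (9+0=9). Cumulative: 77
Frame 7: STRIKE. 10 + next two rolls (0+3) = 13. Cumulative: 90
Frame 8: OPEN (0+3=3). Cumulative: 93
Frame 9: SPARE (8+2=10). 10 + next roll (9) = 19. Cumulative: 112
Frame 10: OPEN. Sum of all frame-10 rolls (9+0) = 9. Cumulative: 121

Answer: 6 10 29 49 68 77 90 93 112 121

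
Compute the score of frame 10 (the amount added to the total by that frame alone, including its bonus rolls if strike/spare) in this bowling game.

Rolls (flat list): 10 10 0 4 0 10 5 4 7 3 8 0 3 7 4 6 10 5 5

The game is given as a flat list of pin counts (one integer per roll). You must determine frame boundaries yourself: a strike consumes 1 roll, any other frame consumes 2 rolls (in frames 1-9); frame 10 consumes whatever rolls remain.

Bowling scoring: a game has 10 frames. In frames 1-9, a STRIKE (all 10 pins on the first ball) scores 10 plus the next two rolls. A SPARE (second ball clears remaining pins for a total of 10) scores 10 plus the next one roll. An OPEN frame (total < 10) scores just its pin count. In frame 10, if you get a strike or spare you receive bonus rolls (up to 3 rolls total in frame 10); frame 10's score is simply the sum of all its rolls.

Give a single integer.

Frame 1: STRIKE. 10 + next two rolls (10+0) = 20. Cumulative: 20
Frame 2: STRIKE. 10 + next two rolls (0+4) = 14. Cumulative: 34
Frame 3: OPEN (0+4=4). Cumulative: 38
Frame 4: SPARE (0+10=10). 10 + next roll (5) = 15. Cumulative: 53
Frame 5: OPEN (5+4=9). Cumulative: 62
Frame 6: SPARE (7+3=10). 10 + next roll (8) = 18. Cumulative: 80
Frame 7: OPEN (8+0=8). Cumulative: 88
Frame 8: SPARE (3+7=10). 10 + next roll (4) = 14. Cumulative: 102
Frame 9: SPARE (4+6=10). 10 + next roll (10) = 20. Cumulative: 122
Frame 10: STRIKE. Sum of all frame-10 rolls (10+5+5) = 20. Cumulative: 142

Answer: 20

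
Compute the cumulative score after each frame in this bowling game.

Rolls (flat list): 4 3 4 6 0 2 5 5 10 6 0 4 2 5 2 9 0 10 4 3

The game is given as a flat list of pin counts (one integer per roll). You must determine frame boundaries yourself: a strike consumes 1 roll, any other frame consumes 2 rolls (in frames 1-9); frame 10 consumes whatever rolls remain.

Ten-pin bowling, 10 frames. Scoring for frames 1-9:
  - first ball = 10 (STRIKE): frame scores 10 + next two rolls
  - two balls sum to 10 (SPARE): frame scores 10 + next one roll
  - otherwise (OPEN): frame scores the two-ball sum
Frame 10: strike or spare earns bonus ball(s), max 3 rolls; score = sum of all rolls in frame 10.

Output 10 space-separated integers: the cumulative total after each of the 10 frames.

Frame 1: OPEN (4+3=7). Cumulative: 7
Frame 2: SPARE (4+6=10). 10 + next roll (0) = 10. Cumulative: 17
Frame 3: OPEN (0+2=2). Cumulative: 19
Frame 4: SPARE (5+5=10). 10 + next roll (10) = 20. Cumulative: 39
Frame 5: STRIKE. 10 + next two rolls (6+0) = 16. Cumulative: 55
Frame 6: OPEN (6+0=6). Cumulative: 61
Frame 7: OPEN (4+2=6). Cumulative: 67
Frame 8: OPEN (5+2=7). Cumulative: 74
Frame 9: OPEN (9+0=9). Cumulative: 83
Frame 10: STRIKE. Sum of all frame-10 rolls (10+4+3) = 17. Cumulative: 100

Answer: 7 17 19 39 55 61 67 74 83 100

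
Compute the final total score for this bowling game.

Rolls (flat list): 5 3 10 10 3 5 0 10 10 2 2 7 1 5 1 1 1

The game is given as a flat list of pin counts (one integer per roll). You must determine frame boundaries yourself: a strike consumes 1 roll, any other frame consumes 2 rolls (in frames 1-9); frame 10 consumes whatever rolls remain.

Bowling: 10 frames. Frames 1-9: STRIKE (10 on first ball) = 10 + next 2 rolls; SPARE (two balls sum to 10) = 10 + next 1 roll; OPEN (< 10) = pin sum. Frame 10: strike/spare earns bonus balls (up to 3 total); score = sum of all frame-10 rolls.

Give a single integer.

Answer: 111

Derivation:
Frame 1: OPEN (5+3=8). Cumulative: 8
Frame 2: STRIKE. 10 + next two rolls (10+3) = 23. Cumulative: 31
Frame 3: STRIKE. 10 + next two rolls (3+5) = 18. Cumulative: 49
Frame 4: OPEN (3+5=8). Cumulative: 57
Frame 5: SPARE (0+10=10). 10 + next roll (10) = 20. Cumulative: 77
Frame 6: STRIKE. 10 + next two rolls (2+2) = 14. Cumulative: 91
Frame 7: OPEN (2+2=4). Cumulative: 95
Frame 8: OPEN (7+1=8). Cumulative: 103
Frame 9: OPEN (5+1=6). Cumulative: 109
Frame 10: OPEN. Sum of all frame-10 rolls (1+1) = 2. Cumulative: 111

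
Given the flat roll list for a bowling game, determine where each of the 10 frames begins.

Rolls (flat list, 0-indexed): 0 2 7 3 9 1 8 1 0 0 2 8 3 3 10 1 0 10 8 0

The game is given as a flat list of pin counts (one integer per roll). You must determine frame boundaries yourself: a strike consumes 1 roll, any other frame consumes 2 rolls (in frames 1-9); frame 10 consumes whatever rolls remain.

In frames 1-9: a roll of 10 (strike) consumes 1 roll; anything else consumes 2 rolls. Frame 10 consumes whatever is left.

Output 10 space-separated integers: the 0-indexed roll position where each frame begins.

Answer: 0 2 4 6 8 10 12 14 15 17

Derivation:
Frame 1 starts at roll index 0: rolls=0,2 (sum=2), consumes 2 rolls
Frame 2 starts at roll index 2: rolls=7,3 (sum=10), consumes 2 rolls
Frame 3 starts at roll index 4: rolls=9,1 (sum=10), consumes 2 rolls
Frame 4 starts at roll index 6: rolls=8,1 (sum=9), consumes 2 rolls
Frame 5 starts at roll index 8: rolls=0,0 (sum=0), consumes 2 rolls
Frame 6 starts at roll index 10: rolls=2,8 (sum=10), consumes 2 rolls
Frame 7 starts at roll index 12: rolls=3,3 (sum=6), consumes 2 rolls
Frame 8 starts at roll index 14: roll=10 (strike), consumes 1 roll
Frame 9 starts at roll index 15: rolls=1,0 (sum=1), consumes 2 rolls
Frame 10 starts at roll index 17: 3 remaining rolls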